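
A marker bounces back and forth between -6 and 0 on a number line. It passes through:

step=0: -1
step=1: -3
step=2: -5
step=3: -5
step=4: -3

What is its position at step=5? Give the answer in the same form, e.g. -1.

-1

The value reflects between -6 and 0, moving 2 per step.
  step 5: -3 → -1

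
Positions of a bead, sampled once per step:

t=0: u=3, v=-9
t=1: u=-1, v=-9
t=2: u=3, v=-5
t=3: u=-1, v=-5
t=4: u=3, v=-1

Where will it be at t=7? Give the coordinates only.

u=-1, v=3

Differencing gives (-4, +0), (+4, +4), (-4, +0), (+4, +4). This is the pattern (-4, +0), (+4, +4) repeated.
step 5: apply (-4, +0) → u=-1, v=-1
step 6: apply (+4, +4) → u=3, v=3
step 7: apply (-4, +0) → u=-1, v=3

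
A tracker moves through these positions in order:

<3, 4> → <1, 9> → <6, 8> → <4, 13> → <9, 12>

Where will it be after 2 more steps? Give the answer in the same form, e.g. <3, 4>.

Differencing gives <-2, +5>, <+5, -1>, <-2, +5>, <+5, -1>. This is the pattern <-2, +5>, <+5, -1> repeated.
step 5: apply <-2, +5> → <7, 17>
step 6: apply <+5, -1> → <12, 16>

<12, 16>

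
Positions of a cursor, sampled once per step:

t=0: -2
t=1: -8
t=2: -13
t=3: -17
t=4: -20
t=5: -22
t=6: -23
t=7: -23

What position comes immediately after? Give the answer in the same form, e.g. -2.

-22

Taking differences between consecutive positions: -6, -5, -4, -3, -2, -1, +0. These grow by +1 each step.
step 8: -23 + 1 → -22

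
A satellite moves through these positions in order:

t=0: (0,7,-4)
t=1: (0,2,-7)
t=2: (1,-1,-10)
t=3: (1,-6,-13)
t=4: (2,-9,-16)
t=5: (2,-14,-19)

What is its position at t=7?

Step-to-step displacements: (+0,-5,-3), (+1,-3,-3), (+0,-5,-3), (+1,-3,-3), (+0,-5,-3) — a repeating cycle of length 2.
step 6: apply (+1,-3,-3) → (3,-17,-22)
step 7: apply (+0,-5,-3) → (3,-22,-25)

(3,-22,-25)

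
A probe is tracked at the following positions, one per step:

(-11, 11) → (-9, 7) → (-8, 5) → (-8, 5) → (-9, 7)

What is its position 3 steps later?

Successive displacements: (+2, -4), (+1, -2), (+0, +0), (-1, +2) — each changes by (-1, +2).
step 5: (-9, 7) + (-2, +4) → (-11, 11)
step 6: (-11, 11) + (-3, +6) → (-14, 17)
step 7: (-14, 17) + (-4, +8) → (-18, 25)

(-18, 25)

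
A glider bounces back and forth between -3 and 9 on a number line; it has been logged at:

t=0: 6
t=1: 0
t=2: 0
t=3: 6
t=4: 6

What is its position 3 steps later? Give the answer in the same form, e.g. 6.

6

The value travels 6 per step and bounces off the walls at -3 and 9.
  step 5: 6 → 0
  step 6: 0 → 0
  step 7: 0 → 6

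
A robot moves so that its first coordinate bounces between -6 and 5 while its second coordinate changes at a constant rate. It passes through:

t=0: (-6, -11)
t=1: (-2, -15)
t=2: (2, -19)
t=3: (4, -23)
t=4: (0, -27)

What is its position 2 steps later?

The first coordinate travels 4 per step and bounces off the walls at -6 and 5.
  step 5: 0 → -4
  step 6: -4 → -4
The second coordinate changes by -4 each step: at step 6 it is -35.

(-4, -35)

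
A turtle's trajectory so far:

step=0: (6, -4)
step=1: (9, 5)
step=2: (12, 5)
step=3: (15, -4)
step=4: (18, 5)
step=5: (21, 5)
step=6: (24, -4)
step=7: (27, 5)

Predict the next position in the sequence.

First: linear, +3 per step → 30 at step 8.
Second: cycles through -4, 5, 5 every 3 steps. Step 8 lands at position 2 of the cycle → 5.

(30, 5)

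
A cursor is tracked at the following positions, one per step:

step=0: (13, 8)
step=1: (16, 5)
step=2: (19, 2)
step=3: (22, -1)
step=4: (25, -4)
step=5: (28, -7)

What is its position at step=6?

Constant displacement of (+3, -3) per step.
step 6: (28, -7) + (+3, -3) → (31, -10)

(31, -10)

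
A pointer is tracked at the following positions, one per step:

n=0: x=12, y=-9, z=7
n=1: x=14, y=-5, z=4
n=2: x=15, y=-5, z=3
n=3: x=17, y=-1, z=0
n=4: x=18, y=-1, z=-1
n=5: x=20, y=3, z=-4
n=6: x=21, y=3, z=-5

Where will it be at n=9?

x=26, y=11, z=-12

Differencing gives (+2, +4, -3), (+1, +0, -1), (+2, +4, -3), (+1, +0, -1), (+2, +4, -3), (+1, +0, -1). This is the pattern (+2, +4, -3), (+1, +0, -1) repeated.
step 7: apply (+2, +4, -3) → x=23, y=7, z=-8
step 8: apply (+1, +0, -1) → x=24, y=7, z=-9
step 9: apply (+2, +4, -3) → x=26, y=11, z=-12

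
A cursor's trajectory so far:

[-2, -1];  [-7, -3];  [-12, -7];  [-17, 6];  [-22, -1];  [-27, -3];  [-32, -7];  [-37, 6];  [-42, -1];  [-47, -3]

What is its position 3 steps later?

The first coordinate changes by -5 each step, so at step 12 it is -2 + 12·(-5) = -62.
The second coordinate repeats the cycle [-1, -3, -7, 6] with period 4; step 12 mod 4 = 0, giving -1.

[-62, -1]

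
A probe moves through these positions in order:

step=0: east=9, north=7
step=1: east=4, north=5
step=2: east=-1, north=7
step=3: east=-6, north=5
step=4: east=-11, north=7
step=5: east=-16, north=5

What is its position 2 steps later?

east=-26, north=5

The east coordinate changes by -5 each step, so at step 7 it is 9 + 7·(-5) = -26.
The north coordinate repeats the cycle [7, 5] with period 2; step 7 mod 2 = 1, giving 5.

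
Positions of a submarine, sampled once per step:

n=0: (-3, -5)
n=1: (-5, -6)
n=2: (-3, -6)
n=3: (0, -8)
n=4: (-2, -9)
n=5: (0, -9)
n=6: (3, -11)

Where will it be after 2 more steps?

(3, -12)

Differencing gives (-2, -1), (+2, +0), (+3, -2), (-2, -1), (+2, +0), (+3, -2). This is the pattern (-2, -1), (+2, +0), (+3, -2) repeated.
step 7: apply (-2, -1) → (1, -12)
step 8: apply (+2, +0) → (3, -12)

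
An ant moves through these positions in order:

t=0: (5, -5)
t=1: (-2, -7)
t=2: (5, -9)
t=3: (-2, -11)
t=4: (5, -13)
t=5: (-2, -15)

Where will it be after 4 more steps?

First: cycles through 5, -2 every 2 steps. Step 9 lands at position 1 of the cycle → -2.
Second: linear, -2 per step → -23 at step 9.

(-2, -23)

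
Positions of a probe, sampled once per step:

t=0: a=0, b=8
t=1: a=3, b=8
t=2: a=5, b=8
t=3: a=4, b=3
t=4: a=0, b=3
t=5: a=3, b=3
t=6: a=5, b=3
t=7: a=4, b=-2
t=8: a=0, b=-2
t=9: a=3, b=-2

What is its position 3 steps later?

a=0, b=-7

Differencing gives (+3, +0), (+2, +0), (-1, -5), (-4, +0), (+3, +0), (+2, +0), (-1, -5), (-4, +0), (+3, +0). This is the pattern (+3, +0), (+2, +0), (-1, -5), (-4, +0) repeated.
step 10: apply (+2, +0) → a=5, b=-2
step 11: apply (-1, -5) → a=4, b=-7
step 12: apply (-4, +0) → a=0, b=-7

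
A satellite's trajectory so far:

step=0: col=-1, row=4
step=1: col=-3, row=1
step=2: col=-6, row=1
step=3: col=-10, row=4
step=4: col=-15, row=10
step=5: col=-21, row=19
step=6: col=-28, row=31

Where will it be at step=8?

col=-45, row=64

Taking differences between consecutive positions: (-2, -3), (-3, +0), (-4, +3), (-5, +6), (-6, +9), (-7, +12). These grow by (-1, +3) each step.
step 7: col=-28, row=31 + (-8, +15) → col=-36, row=46
step 8: col=-36, row=46 + (-9, +18) → col=-45, row=64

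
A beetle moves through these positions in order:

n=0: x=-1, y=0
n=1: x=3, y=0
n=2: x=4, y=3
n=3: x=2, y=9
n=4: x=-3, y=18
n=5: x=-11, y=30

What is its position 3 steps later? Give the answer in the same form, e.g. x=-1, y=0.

x=-53, y=84

Taking differences between consecutive positions: (+4, +0), (+1, +3), (-2, +6), (-5, +9), (-8, +12). These grow by (-3, +3) each step.
step 6: x=-11, y=30 + (-11, +15) → x=-22, y=45
step 7: x=-22, y=45 + (-14, +18) → x=-36, y=63
step 8: x=-36, y=63 + (-17, +21) → x=-53, y=84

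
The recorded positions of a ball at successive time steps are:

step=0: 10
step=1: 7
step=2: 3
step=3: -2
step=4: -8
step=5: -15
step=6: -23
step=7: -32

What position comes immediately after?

Successive displacements: -3, -4, -5, -6, -7, -8, -9 — each changes by -1.
step 8: -32 − 10 → -42

-42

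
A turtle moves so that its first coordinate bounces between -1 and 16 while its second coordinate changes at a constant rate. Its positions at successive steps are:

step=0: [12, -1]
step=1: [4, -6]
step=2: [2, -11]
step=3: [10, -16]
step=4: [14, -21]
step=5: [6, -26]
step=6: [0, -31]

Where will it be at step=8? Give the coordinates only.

The first coordinate travels 8 per step and bounces off the walls at -1 and 16.
  step 7: 0 → 8
  step 8: 8 → 16
The second coordinate changes by -5 each step: at step 8 it is -41.

[16, -41]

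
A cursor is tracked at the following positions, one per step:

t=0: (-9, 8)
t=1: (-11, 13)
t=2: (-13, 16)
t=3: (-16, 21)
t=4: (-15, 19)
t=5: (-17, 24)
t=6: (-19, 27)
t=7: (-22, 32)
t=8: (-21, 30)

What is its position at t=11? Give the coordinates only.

Differencing gives (-2, +5), (-2, +3), (-3, +5), (+1, -2), (-2, +5), (-2, +3), (-3, +5), (+1, -2). This is the pattern (-2, +5), (-2, +3), (-3, +5), (+1, -2) repeated.
step 9: apply (-2, +5) → (-23, 35)
step 10: apply (-2, +3) → (-25, 38)
step 11: apply (-3, +5) → (-28, 43)

(-28, 43)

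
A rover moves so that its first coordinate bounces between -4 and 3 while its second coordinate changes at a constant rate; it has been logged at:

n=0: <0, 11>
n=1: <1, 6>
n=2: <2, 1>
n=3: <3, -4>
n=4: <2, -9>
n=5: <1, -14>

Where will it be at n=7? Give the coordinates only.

<-1, -24>

The first coordinate reflects between -4 and 3, moving 1 per step.
  step 6: 1 → 0
  step 7: 0 → -1
The second coordinate changes by -5 each step: at step 7 it is -24.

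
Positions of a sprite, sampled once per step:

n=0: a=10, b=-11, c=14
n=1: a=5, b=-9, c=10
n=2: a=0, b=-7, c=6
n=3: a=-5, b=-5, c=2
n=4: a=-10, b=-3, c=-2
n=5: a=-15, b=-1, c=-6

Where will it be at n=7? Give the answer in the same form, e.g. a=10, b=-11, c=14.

a=-25, b=3, c=-14

The position changes by (-5, +2, -4) every step.
step 6: a=-15, b=-1, c=-6 + (-5, +2, -4) → a=-20, b=1, c=-10
step 7: a=-20, b=1, c=-10 + (-5, +2, -4) → a=-25, b=3, c=-14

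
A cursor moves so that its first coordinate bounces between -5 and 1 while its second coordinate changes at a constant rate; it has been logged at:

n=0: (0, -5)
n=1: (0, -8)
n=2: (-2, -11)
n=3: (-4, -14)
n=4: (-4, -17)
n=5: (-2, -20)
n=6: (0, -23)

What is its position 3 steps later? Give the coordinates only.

The first coordinate travels 2 per step and bounces off the walls at -5 and 1.
  step 7: 0 → 0
  step 8: 0 → -2
  step 9: -2 → -4
The second coordinate changes by -3 each step: at step 9 it is -32.

(-4, -32)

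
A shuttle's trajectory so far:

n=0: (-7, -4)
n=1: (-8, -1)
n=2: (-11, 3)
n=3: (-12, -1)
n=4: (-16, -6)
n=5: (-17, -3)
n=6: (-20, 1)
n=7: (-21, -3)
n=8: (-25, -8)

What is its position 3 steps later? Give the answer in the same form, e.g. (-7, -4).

(-30, -5)

The moves between consecutive positions are (-1, +3), (-3, +4), (-1, -4), (-4, -5), (-1, +3), (-3, +4), (-1, -4), (-4, -5); they repeat the 4-cycle [(-1, +3), (-3, +4), (-1, -4), (-4, -5)].
step 9: apply (-1, +3) → (-26, -5)
step 10: apply (-3, +4) → (-29, -1)
step 11: apply (-1, -4) → (-30, -5)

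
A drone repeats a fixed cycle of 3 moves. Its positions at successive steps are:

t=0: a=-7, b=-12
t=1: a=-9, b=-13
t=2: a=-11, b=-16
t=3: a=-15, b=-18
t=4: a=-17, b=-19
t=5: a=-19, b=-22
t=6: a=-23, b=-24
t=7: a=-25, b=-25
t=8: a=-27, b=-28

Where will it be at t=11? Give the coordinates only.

The moves between consecutive positions are (-2, -1), (-2, -3), (-4, -2), (-2, -1), (-2, -3), (-4, -2), (-2, -1), (-2, -3); they repeat the 3-cycle [(-2, -1), (-2, -3), (-4, -2)].
step 9: apply (-4, -2) → a=-31, b=-30
step 10: apply (-2, -1) → a=-33, b=-31
step 11: apply (-2, -3) → a=-35, b=-34

a=-35, b=-34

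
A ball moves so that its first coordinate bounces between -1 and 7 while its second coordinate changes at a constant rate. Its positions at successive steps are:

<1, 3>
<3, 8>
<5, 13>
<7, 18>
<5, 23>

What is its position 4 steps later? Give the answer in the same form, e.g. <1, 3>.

The first coordinate travels 2 per step and bounces off the walls at -1 and 7.
  step 5: 5 → 3
  step 6: 3 → 1
  step 7: 1 → -1
  step 8: -1 → 1
The second coordinate changes by +5 each step: at step 8 it is 43.

<1, 43>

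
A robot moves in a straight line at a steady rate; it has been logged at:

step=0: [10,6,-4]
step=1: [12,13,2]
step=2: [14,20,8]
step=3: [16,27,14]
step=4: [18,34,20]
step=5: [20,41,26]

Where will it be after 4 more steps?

Each step adds [+2,+7,+6] to the position.
step 6: [20,41,26] + [+2,+7,+6] → [22,48,32]
step 7: [22,48,32] + [+2,+7,+6] → [24,55,38]
step 8: [24,55,38] + [+2,+7,+6] → [26,62,44]
step 9: [26,62,44] + [+2,+7,+6] → [28,69,50]

[28,69,50]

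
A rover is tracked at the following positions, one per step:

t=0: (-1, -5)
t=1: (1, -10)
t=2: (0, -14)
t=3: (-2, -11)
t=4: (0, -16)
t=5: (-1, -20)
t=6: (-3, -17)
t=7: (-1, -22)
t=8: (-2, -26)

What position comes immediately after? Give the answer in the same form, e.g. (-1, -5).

(-4, -23)

Step-to-step displacements: (+2, -5), (-1, -4), (-2, +3), (+2, -5), (-1, -4), (-2, +3), (+2, -5), (-1, -4) — a repeating cycle of length 3.
step 9: apply (-2, +3) → (-4, -23)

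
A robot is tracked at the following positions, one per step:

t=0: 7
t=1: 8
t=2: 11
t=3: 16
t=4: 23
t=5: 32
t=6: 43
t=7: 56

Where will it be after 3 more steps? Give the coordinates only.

107

First differences are +1, +3, +5, +7, +9, +11, +13; their common second difference is +2 (constant acceleration).
step 8: 56 + 15 → 71
step 9: 71 + 17 → 88
step 10: 88 + 19 → 107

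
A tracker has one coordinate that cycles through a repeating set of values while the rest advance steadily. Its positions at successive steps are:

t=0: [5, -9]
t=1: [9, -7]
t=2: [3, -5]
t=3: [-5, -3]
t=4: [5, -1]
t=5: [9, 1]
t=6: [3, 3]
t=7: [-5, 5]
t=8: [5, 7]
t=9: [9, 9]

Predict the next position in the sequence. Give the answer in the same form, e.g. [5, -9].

[3, 11]

The first coordinate repeats the cycle [5, 9, 3, -5] with period 4; step 10 mod 4 = 2, giving 3.
The second coordinate changes by +2 each step, so at step 10 it is -9 + 10·(2) = 11.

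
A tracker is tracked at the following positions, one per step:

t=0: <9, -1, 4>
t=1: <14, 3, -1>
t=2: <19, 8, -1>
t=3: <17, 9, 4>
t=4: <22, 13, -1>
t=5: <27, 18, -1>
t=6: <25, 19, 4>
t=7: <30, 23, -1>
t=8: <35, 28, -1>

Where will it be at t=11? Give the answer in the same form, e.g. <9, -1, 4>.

The moves between consecutive positions are <+5, +4, -5>, <+5, +5, +0>, <-2, +1, +5>, <+5, +4, -5>, <+5, +5, +0>, <-2, +1, +5>, <+5, +4, -5>, <+5, +5, +0>; they repeat the 3-cycle [<+5, +4, -5>, <+5, +5, +0>, <-2, +1, +5>].
step 9: apply <-2, +1, +5> → <33, 29, 4>
step 10: apply <+5, +4, -5> → <38, 33, -1>
step 11: apply <+5, +5, +0> → <43, 38, -1>

<43, 38, -1>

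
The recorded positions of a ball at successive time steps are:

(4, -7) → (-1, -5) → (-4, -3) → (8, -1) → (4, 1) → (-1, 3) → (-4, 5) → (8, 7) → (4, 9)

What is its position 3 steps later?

(8, 15)

First: cycles through 4, -1, -4, 8 every 4 steps. Step 11 lands at position 3 of the cycle → 8.
Second: linear, +2 per step → 15 at step 11.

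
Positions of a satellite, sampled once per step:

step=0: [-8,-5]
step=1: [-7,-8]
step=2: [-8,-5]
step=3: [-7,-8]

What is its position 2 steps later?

[-7,-8]

Consecutive displacements [+1,-3], [-1,+3], [+1,-3] scale by a factor of -1 each step.
step 4: [-7,-8] + [-1,+3] → [-8,-5]
step 5: [-8,-5] + [+1,-3] → [-7,-8]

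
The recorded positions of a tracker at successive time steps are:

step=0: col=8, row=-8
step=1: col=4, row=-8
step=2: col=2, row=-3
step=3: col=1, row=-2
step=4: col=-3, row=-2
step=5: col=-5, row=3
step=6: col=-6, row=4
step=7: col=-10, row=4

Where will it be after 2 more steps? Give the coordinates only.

Differencing gives (-4,+0), (-2,+5), (-1,+1), (-4,+0), (-2,+5), (-1,+1), (-4,+0). This is the pattern (-4,+0), (-2,+5), (-1,+1) repeated.
step 8: apply (-2,+5) → col=-12, row=9
step 9: apply (-1,+1) → col=-13, row=10

col=-13, row=10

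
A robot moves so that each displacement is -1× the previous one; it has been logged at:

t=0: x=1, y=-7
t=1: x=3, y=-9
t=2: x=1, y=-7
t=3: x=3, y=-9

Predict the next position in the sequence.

The jumps are (+2,-2), (-2,+2), (+2,-2) — a geometric progression with ratio -1.
step 4: x=3, y=-9 + (-2,+2) → x=1, y=-7

x=1, y=-7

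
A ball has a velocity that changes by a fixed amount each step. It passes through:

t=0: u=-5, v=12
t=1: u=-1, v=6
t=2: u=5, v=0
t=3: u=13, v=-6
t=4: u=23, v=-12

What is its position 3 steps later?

Taking differences between consecutive positions: (+4,-6), (+6,-6), (+8,-6), (+10,-6). These grow by (+2,+0) each step.
step 5: u=23, v=-12 + (+12,-6) → u=35, v=-18
step 6: u=35, v=-18 + (+14,-6) → u=49, v=-24
step 7: u=49, v=-24 + (+16,-6) → u=65, v=-30

u=65, v=-30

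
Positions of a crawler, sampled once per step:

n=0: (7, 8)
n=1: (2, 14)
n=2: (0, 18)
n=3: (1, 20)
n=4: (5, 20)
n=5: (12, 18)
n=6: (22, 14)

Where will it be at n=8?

Successive displacements: (-5, +6), (-2, +4), (+1, +2), (+4, +0), (+7, -2), (+10, -4) — each changes by (+3, -2).
step 7: (22, 14) + (+13, -6) → (35, 8)
step 8: (35, 8) + (+16, -8) → (51, 0)

(51, 0)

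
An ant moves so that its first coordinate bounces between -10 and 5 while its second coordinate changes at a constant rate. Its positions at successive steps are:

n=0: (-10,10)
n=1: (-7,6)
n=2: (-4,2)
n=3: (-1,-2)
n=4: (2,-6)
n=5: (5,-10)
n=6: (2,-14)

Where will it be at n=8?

(-4,-22)

The first coordinate reflects between -10 and 5, moving 3 per step.
  step 7: 2 → -1
  step 8: -1 → -4
The second coordinate changes by -4 each step: at step 8 it is -22.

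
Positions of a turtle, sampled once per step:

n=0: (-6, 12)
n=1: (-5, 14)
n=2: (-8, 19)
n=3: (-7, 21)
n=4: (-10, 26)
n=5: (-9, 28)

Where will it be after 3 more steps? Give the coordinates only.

Differencing gives (+1, +2), (-3, +5), (+1, +2), (-3, +5), (+1, +2). This is the pattern (+1, +2), (-3, +5) repeated.
step 6: apply (-3, +5) → (-12, 33)
step 7: apply (+1, +2) → (-11, 35)
step 8: apply (-3, +5) → (-14, 40)

(-14, 40)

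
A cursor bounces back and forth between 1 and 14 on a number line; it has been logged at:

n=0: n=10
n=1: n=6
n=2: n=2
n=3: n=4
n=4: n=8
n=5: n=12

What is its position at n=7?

The value travels 4 per step and bounces off the walls at 1 and 14.
  step 6: 12 → 12
  step 7: 12 → 8

n=8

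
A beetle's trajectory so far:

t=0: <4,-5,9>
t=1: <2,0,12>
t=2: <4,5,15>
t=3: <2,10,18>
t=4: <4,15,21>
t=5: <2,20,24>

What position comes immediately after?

First: cycles through 4, 2 every 2 steps. Step 6 lands at position 0 of the cycle → 4.
Second: linear, +5 per step → 25 at step 6.
Third: linear, +3 per step → 27 at step 6.

<4,25,27>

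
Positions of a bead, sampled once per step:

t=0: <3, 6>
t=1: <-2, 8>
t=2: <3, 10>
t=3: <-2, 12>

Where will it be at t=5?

The first coordinate repeats the cycle [3, -2] with period 2; step 5 mod 2 = 1, giving -2.
The second coordinate changes by +2 each step, so at step 5 it is 6 + 5·(2) = 16.

<-2, 16>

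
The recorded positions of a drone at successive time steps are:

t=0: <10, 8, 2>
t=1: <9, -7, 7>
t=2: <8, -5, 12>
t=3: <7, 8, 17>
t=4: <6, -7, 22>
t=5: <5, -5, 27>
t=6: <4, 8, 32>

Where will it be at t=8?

<2, -5, 42>

The first coordinate changes by -1 each step, so at step 8 it is 10 + 8·(-1) = 2.
The second coordinate repeats the cycle [8, -7, -5] with period 3; step 8 mod 3 = 2, giving -5.
The third coordinate changes by +5 each step, so at step 8 it is 2 + 8·(5) = 42.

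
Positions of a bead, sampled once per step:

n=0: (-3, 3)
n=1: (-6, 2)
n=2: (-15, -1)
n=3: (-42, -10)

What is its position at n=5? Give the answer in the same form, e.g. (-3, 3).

Step-to-step displacements: (-3, -1), (-9, -3), (-27, -9); each is 3× the previous.
step 4: (-42, -10) + (-81, -27) → (-123, -37)
step 5: (-123, -37) + (-243, -81) → (-366, -118)

(-366, -118)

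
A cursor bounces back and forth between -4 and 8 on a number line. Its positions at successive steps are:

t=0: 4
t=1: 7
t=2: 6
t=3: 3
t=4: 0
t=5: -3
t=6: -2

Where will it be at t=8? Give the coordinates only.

4

The value travels 3 per step and bounces off the walls at -4 and 8.
  step 7: -2 → 1
  step 8: 1 → 4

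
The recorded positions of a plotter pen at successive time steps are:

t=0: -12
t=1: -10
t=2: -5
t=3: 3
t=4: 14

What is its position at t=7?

Taking differences between consecutive positions: +2, +5, +8, +11. These grow by +3 each step.
step 5: 14 + 14 → 28
step 6: 28 + 17 → 45
step 7: 45 + 20 → 65

65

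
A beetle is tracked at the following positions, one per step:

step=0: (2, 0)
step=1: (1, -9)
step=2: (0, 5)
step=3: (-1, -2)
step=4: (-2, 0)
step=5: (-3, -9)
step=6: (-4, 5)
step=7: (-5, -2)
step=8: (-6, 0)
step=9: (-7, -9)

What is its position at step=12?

The first coordinate changes by -1 each step, so at step 12 it is 2 + 12·(-1) = -10.
The second coordinate repeats the cycle [0, -9, 5, -2] with period 4; step 12 mod 4 = 0, giving 0.

(-10, 0)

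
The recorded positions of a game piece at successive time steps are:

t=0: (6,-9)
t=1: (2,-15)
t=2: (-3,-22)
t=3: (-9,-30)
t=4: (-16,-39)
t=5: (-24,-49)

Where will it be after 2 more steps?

(-43,-72)

First differences are (-4,-6), (-5,-7), (-6,-8), (-7,-9), (-8,-10); their common second difference is (-1,-1) (constant acceleration).
step 6: (-24,-49) + (-9,-11) → (-33,-60)
step 7: (-33,-60) + (-10,-12) → (-43,-72)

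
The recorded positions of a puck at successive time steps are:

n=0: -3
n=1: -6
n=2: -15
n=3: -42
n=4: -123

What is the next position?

-366

Consecutive displacements -3, -9, -27, -81 scale by a factor of 3 each step.
step 5: -123 − 243 → -366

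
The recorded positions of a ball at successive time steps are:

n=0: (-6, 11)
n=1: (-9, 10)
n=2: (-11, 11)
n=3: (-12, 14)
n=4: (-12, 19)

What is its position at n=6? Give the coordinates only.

First differences are (-3, -1), (-2, +1), (-1, +3), (+0, +5); their common second difference is (+1, +2) (constant acceleration).
step 5: (-12, 19) + (+1, +7) → (-11, 26)
step 6: (-11, 26) + (+2, +9) → (-9, 35)

(-9, 35)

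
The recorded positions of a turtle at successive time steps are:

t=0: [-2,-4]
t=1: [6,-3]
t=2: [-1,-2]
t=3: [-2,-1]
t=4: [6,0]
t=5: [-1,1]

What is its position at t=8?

[-1,4]

First: cycles through -2, 6, -1 every 3 steps. Step 8 lands at position 2 of the cycle → -1.
Second: linear, +1 per step → 4 at step 8.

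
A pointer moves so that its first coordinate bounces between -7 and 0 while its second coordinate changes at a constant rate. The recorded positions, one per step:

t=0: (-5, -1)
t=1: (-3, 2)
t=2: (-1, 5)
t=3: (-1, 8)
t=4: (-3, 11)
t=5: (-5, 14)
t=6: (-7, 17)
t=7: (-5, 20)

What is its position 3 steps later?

The first coordinate travels 2 per step and bounces off the walls at -7 and 0.
  step 8: -5 → -3
  step 9: -3 → -1
  step 10: -1 → -1
The second coordinate changes by +3 each step: at step 10 it is 29.

(-1, 29)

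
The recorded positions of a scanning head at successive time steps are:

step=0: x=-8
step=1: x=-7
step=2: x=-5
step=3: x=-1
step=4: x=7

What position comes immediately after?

Step-to-step displacements: +1, +2, +4, +8; each is 2× the previous.
step 5: 7 + 16 → x=23

x=23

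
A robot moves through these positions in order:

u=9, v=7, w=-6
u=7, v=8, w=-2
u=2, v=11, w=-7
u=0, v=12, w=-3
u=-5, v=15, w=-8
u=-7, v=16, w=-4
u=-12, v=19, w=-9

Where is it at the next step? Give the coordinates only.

u=-14, v=20, w=-5

Differencing gives (-2, +1, +4), (-5, +3, -5), (-2, +1, +4), (-5, +3, -5), (-2, +1, +4), (-5, +3, -5). This is the pattern (-2, +1, +4), (-5, +3, -5) repeated.
step 7: apply (-2, +1, +4) → u=-14, v=20, w=-5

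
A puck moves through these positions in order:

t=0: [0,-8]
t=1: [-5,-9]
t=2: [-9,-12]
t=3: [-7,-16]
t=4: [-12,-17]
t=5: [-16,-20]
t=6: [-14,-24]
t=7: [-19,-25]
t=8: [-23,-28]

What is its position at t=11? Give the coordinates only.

Step-to-step displacements: [-5,-1], [-4,-3], [+2,-4], [-5,-1], [-4,-3], [+2,-4], [-5,-1], [-4,-3] — a repeating cycle of length 3.
step 9: apply [+2,-4] → [-21,-32]
step 10: apply [-5,-1] → [-26,-33]
step 11: apply [-4,-3] → [-30,-36]

[-30,-36]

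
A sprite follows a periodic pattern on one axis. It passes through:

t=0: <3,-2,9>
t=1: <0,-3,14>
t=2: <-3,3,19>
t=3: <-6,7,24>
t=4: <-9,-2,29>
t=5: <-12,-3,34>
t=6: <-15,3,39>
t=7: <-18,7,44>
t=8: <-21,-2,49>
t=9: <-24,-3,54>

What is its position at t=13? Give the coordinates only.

<-36,-3,74>

First: linear, -3 per step → -36 at step 13.
Second: cycles through -2, -3, 3, 7 every 4 steps. Step 13 lands at position 1 of the cycle → -3.
Third: linear, +5 per step → 74 at step 13.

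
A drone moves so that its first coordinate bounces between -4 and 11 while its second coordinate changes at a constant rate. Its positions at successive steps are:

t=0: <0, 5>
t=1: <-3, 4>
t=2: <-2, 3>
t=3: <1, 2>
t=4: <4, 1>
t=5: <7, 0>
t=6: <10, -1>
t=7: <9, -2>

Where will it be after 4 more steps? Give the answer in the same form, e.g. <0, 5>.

<-3, -6>

The first coordinate reflects between -4 and 11, moving 3 per step.
  step 8: 9 → 6
  step 9: 6 → 3
  step 10: 3 → 0
  step 11: 0 → -3
The second coordinate changes by -1 each step: at step 11 it is -6.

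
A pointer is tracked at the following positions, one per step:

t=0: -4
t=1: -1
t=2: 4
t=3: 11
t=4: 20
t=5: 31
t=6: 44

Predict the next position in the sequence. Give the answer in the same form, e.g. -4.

First differences are +3, +5, +7, +9, +11, +13; their common second difference is +2 (constant acceleration).
step 7: 44 + 15 → 59

59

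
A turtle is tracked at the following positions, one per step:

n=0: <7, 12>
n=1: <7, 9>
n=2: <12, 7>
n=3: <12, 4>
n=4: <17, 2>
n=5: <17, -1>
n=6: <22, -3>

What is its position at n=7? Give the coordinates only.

<22, -6>

The moves between consecutive positions are <+0, -3>, <+5, -2>, <+0, -3>, <+5, -2>, <+0, -3>, <+5, -2>; they repeat the 2-cycle [<+0, -3>, <+5, -2>].
step 7: apply <+0, -3> → <22, -6>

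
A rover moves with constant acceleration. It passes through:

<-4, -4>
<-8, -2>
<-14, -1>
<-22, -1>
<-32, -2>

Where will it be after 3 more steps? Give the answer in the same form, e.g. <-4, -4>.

Successive displacements: <-4, +2>, <-6, +1>, <-8, +0>, <-10, -1> — each changes by <-2, -1>.
step 5: <-32, -2> + <-12, -2> → <-44, -4>
step 6: <-44, -4> + <-14, -3> → <-58, -7>
step 7: <-58, -7> + <-16, -4> → <-74, -11>

<-74, -11>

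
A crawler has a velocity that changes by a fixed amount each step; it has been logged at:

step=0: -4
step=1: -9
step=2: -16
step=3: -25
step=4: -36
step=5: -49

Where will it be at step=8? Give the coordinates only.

First differences are -5, -7, -9, -11, -13; their common second difference is -2 (constant acceleration).
step 6: -49 − 15 → -64
step 7: -64 − 17 → -81
step 8: -81 − 19 → -100

-100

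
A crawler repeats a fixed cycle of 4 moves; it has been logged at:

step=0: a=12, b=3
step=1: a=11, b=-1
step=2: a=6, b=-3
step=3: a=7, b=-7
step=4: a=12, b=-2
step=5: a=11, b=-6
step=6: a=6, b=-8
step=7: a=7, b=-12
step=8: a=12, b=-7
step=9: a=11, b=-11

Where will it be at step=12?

Step-to-step displacements: (-1,-4), (-5,-2), (+1,-4), (+5,+5), (-1,-4), (-5,-2), (+1,-4), (+5,+5), (-1,-4) — a repeating cycle of length 4.
step 10: apply (-5,-2) → a=6, b=-13
step 11: apply (+1,-4) → a=7, b=-17
step 12: apply (+5,+5) → a=12, b=-12

a=12, b=-12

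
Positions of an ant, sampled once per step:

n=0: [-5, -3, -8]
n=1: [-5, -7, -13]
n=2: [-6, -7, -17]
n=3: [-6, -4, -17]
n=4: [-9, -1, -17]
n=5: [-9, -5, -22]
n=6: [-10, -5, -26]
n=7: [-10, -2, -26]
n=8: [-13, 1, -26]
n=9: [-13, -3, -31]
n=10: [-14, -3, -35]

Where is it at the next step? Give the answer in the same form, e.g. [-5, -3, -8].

[-14, 0, -35]

Step-to-step displacements: [+0, -4, -5], [-1, +0, -4], [+0, +3, +0], [-3, +3, +0], [+0, -4, -5], [-1, +0, -4], [+0, +3, +0], [-3, +3, +0], [+0, -4, -5], [-1, +0, -4] — a repeating cycle of length 4.
step 11: apply [+0, +3, +0] → [-14, 0, -35]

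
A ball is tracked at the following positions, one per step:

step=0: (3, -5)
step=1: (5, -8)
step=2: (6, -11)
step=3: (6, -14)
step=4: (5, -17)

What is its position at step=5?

Successive displacements: (+2, -3), (+1, -3), (+0, -3), (-1, -3) — each changes by (-1, +0).
step 5: (5, -17) + (-2, -3) → (3, -20)

(3, -20)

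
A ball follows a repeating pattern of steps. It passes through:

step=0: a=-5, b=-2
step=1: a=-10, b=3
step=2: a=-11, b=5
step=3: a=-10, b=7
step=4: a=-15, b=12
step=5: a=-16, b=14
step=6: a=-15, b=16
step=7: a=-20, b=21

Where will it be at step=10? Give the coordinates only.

a=-25, b=30

Step-to-step displacements: (-5, +5), (-1, +2), (+1, +2), (-5, +5), (-1, +2), (+1, +2), (-5, +5) — a repeating cycle of length 3.
step 8: apply (-1, +2) → a=-21, b=23
step 9: apply (+1, +2) → a=-20, b=25
step 10: apply (-5, +5) → a=-25, b=30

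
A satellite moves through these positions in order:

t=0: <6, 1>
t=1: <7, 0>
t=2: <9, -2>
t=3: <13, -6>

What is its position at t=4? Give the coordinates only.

Step-to-step displacements: <+1, -1>, <+2, -2>, <+4, -4>; each is 2× the previous.
step 4: <13, -6> + <+8, -8> → <21, -14>

<21, -14>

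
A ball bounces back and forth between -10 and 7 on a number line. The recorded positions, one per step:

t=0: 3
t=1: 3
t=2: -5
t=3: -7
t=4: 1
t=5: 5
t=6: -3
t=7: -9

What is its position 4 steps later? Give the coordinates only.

-9

The value reflects between -10 and 7, moving 8 per step.
  step 8: -9 → -1
  step 9: -1 → 7
  step 10: 7 → -1
  step 11: -1 → -9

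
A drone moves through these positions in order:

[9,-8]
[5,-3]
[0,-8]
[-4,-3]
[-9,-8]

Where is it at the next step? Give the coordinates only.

Differencing gives [-4,+5], [-5,-5], [-4,+5], [-5,-5]. This is the pattern [-4,+5], [-5,-5] repeated.
step 5: apply [-4,+5] → [-13,-3]

[-13,-3]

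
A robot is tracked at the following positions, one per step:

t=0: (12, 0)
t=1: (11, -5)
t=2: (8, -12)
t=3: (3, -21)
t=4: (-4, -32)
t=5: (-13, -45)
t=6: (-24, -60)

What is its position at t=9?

(-69, -117)

First differences are (-1, -5), (-3, -7), (-5, -9), (-7, -11), (-9, -13), (-11, -15); their common second difference is (-2, -2) (constant acceleration).
step 7: (-24, -60) + (-13, -17) → (-37, -77)
step 8: (-37, -77) + (-15, -19) → (-52, -96)
step 9: (-52, -96) + (-17, -21) → (-69, -117)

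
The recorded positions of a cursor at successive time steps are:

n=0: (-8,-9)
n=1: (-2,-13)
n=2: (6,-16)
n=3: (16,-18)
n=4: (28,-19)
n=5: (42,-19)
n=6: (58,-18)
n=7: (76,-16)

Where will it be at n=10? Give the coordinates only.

(142,-4)

First differences are (+6,-4), (+8,-3), (+10,-2), (+12,-1), (+14,+0), (+16,+1), (+18,+2); their common second difference is (+2,+1) (constant acceleration).
step 8: (76,-16) + (+20,+3) → (96,-13)
step 9: (96,-13) + (+22,+4) → (118,-9)
step 10: (118,-9) + (+24,+5) → (142,-4)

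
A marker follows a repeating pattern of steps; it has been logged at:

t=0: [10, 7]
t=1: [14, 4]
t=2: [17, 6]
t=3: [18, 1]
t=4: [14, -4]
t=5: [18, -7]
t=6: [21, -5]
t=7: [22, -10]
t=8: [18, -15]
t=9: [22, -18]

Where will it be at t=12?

[22, -26]

Step-to-step displacements: [+4, -3], [+3, +2], [+1, -5], [-4, -5], [+4, -3], [+3, +2], [+1, -5], [-4, -5], [+4, -3] — a repeating cycle of length 4.
step 10: apply [+3, +2] → [25, -16]
step 11: apply [+1, -5] → [26, -21]
step 12: apply [-4, -5] → [22, -26]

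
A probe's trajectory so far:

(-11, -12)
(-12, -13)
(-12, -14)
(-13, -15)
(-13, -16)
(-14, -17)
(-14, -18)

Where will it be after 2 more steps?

Differencing gives (-1, -1), (+0, -1), (-1, -1), (+0, -1), (-1, -1), (+0, -1). This is the pattern (-1, -1), (+0, -1) repeated.
step 7: apply (-1, -1) → (-15, -19)
step 8: apply (+0, -1) → (-15, -20)

(-15, -20)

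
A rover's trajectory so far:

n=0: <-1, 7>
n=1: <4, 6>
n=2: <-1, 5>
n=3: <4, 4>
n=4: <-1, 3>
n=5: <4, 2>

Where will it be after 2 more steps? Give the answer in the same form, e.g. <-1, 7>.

First: cycles through -1, 4 every 2 steps. Step 7 lands at position 1 of the cycle → 4.
Second: linear, -1 per step → 0 at step 7.

<4, 0>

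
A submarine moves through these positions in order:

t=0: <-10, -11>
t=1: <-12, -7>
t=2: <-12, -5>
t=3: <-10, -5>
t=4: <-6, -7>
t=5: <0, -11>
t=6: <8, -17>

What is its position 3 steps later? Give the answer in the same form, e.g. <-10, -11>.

Successive displacements: <-2, +4>, <+0, +2>, <+2, +0>, <+4, -2>, <+6, -4>, <+8, -6> — each changes by <+2, -2>.
step 7: <8, -17> + <+10, -8> → <18, -25>
step 8: <18, -25> + <+12, -10> → <30, -35>
step 9: <30, -35> + <+14, -12> → <44, -47>

<44, -47>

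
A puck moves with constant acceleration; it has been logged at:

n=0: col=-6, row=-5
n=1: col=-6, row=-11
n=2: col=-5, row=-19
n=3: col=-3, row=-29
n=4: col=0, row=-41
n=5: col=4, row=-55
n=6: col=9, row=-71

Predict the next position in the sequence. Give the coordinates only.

Successive displacements: (+0, -6), (+1, -8), (+2, -10), (+3, -12), (+4, -14), (+5, -16) — each changes by (+1, -2).
step 7: col=9, row=-71 + (+6, -18) → col=15, row=-89

col=15, row=-89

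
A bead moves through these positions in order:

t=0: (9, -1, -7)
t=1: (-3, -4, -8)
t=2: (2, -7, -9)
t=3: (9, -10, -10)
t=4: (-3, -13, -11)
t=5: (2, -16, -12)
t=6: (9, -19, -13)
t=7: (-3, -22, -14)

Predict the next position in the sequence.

First: cycles through 9, -3, 2 every 3 steps. Step 8 lands at position 2 of the cycle → 2.
Second: linear, -3 per step → -25 at step 8.
Third: linear, -1 per step → -15 at step 8.

(2, -25, -15)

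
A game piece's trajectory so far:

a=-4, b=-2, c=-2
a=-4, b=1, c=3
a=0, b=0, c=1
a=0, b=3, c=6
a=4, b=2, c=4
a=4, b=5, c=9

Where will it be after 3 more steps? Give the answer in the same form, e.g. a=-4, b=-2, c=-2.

Step-to-step displacements: (+0, +3, +5), (+4, -1, -2), (+0, +3, +5), (+4, -1, -2), (+0, +3, +5) — a repeating cycle of length 2.
step 6: apply (+4, -1, -2) → a=8, b=4, c=7
step 7: apply (+0, +3, +5) → a=8, b=7, c=12
step 8: apply (+4, -1, -2) → a=12, b=6, c=10

a=12, b=6, c=10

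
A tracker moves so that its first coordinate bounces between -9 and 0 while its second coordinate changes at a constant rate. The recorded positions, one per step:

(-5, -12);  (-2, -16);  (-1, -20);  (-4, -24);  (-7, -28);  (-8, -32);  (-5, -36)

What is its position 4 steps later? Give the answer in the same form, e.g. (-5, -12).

The first coordinate travels 3 per step and bounces off the walls at -9 and 0.
  step 7: -5 → -2
  step 8: -2 → -1
  step 9: -1 → -4
  step 10: -4 → -7
The second coordinate changes by -4 each step: at step 10 it is -52.

(-7, -52)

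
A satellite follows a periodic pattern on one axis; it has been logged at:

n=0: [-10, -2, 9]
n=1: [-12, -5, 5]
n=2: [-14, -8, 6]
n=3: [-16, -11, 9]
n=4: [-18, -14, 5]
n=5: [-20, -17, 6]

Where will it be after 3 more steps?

The first coordinate changes by -2 each step, so at step 8 it is -10 + 8·(-2) = -26.
The second coordinate changes by -3 each step, so at step 8 it is -2 + 8·(-3) = -26.
The third coordinate repeats the cycle [9, 5, 6] with period 3; step 8 mod 3 = 2, giving 6.

[-26, -26, 6]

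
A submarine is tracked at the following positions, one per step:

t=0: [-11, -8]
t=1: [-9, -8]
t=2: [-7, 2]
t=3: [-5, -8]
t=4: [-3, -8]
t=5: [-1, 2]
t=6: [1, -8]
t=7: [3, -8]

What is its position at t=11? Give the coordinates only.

First: linear, +2 per step → 11 at step 11.
Second: cycles through -8, -8, 2 every 3 steps. Step 11 lands at position 2 of the cycle → 2.

[11, 2]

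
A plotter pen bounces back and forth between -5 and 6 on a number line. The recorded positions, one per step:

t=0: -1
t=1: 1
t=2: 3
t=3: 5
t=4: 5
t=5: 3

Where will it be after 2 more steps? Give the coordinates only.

-1

The value reflects between -5 and 6, moving 2 per step.
  step 6: 3 → 1
  step 7: 1 → -1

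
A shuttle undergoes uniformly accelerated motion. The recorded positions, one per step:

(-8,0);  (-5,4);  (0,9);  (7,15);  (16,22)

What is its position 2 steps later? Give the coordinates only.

(40,39)

Successive displacements: (+3,+4), (+5,+5), (+7,+6), (+9,+7) — each changes by (+2,+1).
step 5: (16,22) + (+11,+8) → (27,30)
step 6: (27,30) + (+13,+9) → (40,39)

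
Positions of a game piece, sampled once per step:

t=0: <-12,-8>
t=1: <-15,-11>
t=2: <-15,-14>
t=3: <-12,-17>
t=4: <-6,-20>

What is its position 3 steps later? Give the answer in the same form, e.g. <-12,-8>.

First differences are <-3,-3>, <+0,-3>, <+3,-3>, <+6,-3>; their common second difference is <+3,+0> (constant acceleration).
step 5: <-6,-20> + <+9,-3> → <3,-23>
step 6: <3,-23> + <+12,-3> → <15,-26>
step 7: <15,-26> + <+15,-3> → <30,-29>

<30,-29>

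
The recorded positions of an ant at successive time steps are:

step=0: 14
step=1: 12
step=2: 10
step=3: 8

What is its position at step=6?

2

Constant displacement of -2 per step.
step 4: 8 − 2 → 6
step 5: 6 − 2 → 4
step 6: 4 − 2 → 2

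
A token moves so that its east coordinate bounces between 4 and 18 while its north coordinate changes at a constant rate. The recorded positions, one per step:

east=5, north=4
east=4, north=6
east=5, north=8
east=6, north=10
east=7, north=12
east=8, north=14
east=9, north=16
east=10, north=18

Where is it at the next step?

east=11, north=20

The east coordinate reflects between 4 and 18, moving 1 per step.
  step 8: 10 → 11
The north coordinate changes by +2 each step: at step 8 it is 20.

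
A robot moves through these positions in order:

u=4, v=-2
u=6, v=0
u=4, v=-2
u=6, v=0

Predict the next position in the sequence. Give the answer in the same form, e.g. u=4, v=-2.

Step-to-step displacements: (+2, +2), (-2, -2), (+2, +2); each is -1× the previous.
step 4: u=6, v=0 + (-2, -2) → u=4, v=-2

u=4, v=-2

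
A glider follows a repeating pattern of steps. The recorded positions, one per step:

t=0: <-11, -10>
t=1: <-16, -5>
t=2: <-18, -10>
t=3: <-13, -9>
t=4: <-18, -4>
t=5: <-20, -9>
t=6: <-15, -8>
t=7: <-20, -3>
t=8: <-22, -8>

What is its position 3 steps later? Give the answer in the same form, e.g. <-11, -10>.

<-24, -7>

The moves between consecutive positions are <-5, +5>, <-2, -5>, <+5, +1>, <-5, +5>, <-2, -5>, <+5, +1>, <-5, +5>, <-2, -5>; they repeat the 3-cycle [<-5, +5>, <-2, -5>, <+5, +1>].
step 9: apply <+5, +1> → <-17, -7>
step 10: apply <-5, +5> → <-22, -2>
step 11: apply <-2, -5> → <-24, -7>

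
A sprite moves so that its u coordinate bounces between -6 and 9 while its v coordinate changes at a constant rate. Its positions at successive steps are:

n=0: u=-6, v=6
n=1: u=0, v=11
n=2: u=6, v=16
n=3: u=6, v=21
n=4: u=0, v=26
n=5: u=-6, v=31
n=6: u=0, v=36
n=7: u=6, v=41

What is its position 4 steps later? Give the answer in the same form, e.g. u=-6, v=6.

The u coordinate reflects between -6 and 9, moving 6 per step.
  step 8: 6 → 6
  step 9: 6 → 0
  step 10: 0 → -6
  step 11: -6 → 0
The v coordinate changes by +5 each step: at step 11 it is 61.

u=0, v=61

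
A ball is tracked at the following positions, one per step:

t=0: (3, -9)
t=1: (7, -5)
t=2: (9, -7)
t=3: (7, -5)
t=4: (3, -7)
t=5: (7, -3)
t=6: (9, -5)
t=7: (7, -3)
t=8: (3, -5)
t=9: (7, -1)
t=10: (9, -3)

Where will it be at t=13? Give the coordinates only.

Step-to-step displacements: (+4, +4), (+2, -2), (-2, +2), (-4, -2), (+4, +4), (+2, -2), (-2, +2), (-4, -2), (+4, +4), (+2, -2) — a repeating cycle of length 4.
step 11: apply (-2, +2) → (7, -1)
step 12: apply (-4, -2) → (3, -3)
step 13: apply (+4, +4) → (7, 1)

(7, 1)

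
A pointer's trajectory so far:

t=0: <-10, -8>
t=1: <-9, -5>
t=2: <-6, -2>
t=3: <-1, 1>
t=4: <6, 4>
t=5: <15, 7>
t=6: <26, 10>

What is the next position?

<39, 13>

Successive displacements: <+1, +3>, <+3, +3>, <+5, +3>, <+7, +3>, <+9, +3>, <+11, +3> — each changes by <+2, +0>.
step 7: <26, 10> + <+13, +3> → <39, 13>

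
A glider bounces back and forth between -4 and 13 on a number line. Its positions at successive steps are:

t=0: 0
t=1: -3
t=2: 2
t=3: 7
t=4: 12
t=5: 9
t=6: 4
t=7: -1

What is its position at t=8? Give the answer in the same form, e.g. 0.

The value travels 5 per step and bounces off the walls at -4 and 13.
  step 8: -1 → -2

-2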